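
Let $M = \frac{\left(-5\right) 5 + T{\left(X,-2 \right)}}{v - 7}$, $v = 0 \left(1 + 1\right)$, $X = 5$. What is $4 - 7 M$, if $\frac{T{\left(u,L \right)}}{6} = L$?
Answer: $-33$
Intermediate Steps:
$T{\left(u,L \right)} = 6 L$
$v = 0$ ($v = 0 \cdot 2 = 0$)
$M = \frac{37}{7}$ ($M = \frac{\left(-5\right) 5 + 6 \left(-2\right)}{0 - 7} = \frac{-25 - 12}{-7} = \left(-37\right) \left(- \frac{1}{7}\right) = \frac{37}{7} \approx 5.2857$)
$4 - 7 M = 4 - 37 = -33$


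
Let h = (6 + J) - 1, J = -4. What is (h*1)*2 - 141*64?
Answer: -9022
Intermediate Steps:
h = 1 (h = (6 - 4) - 1 = 2 - 1 = 1)
(h*1)*2 - 141*64 = (1*1)*2 - 141*64 = 1*2 - 9024 = 2 - 9024 = -9022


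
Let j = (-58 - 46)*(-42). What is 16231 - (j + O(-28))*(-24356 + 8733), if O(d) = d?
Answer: 67820051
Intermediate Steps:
j = 4368 (j = -104*(-42) = 4368)
16231 - (j + O(-28))*(-24356 + 8733) = 16231 - (4368 - 28)*(-24356 + 8733) = 16231 - 4340*(-15623) = 16231 - 1*(-67803820) = 16231 + 67803820 = 67820051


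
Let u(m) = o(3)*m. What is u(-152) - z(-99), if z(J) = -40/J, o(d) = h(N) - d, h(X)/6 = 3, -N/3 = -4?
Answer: -225760/99 ≈ -2280.4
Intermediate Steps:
N = 12 (N = -3*(-4) = 12)
h(X) = 18 (h(X) = 6*3 = 18)
o(d) = 18 - d
u(m) = 15*m (u(m) = (18 - 1*3)*m = (18 - 3)*m = 15*m)
u(-152) - z(-99) = 15*(-152) - (-40)/(-99) = -2280 - (-40)*(-1)/99 = -2280 - 1*40/99 = -2280 - 40/99 = -225760/99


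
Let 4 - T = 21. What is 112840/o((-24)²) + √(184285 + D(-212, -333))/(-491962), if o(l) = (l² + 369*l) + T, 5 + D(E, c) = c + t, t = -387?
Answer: 112840/544303 - √45890/245981 ≈ 0.20644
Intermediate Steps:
T = -17 (T = 4 - 1*21 = 4 - 21 = -17)
D(E, c) = -392 + c (D(E, c) = -5 + (c - 387) = -5 + (-387 + c) = -392 + c)
o(l) = -17 + l² + 369*l (o(l) = (l² + 369*l) - 17 = -17 + l² + 369*l)
112840/o((-24)²) + √(184285 + D(-212, -333))/(-491962) = 112840/(-17 + ((-24)²)² + 369*(-24)²) + √(184285 + (-392 - 333))/(-491962) = 112840/(-17 + 576² + 369*576) + √(184285 - 725)*(-1/491962) = 112840/(-17 + 331776 + 212544) + √183560*(-1/491962) = 112840/544303 + (2*√45890)*(-1/491962) = 112840*(1/544303) - √45890/245981 = 112840/544303 - √45890/245981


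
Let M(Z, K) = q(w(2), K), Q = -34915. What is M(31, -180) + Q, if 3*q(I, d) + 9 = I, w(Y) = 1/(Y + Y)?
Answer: -419015/12 ≈ -34918.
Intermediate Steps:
w(Y) = 1/(2*Y)
q(I, d) = -3 + I/3
M(Z, K) = -35/12 (M(Z, K) = -3 + ((½)/2)/3 = -3 + ((½)*(½))/3 = -3 + (⅓)*(¼) = -3 + 1/12 = -35/12)
M(31, -180) + Q = -35/12 - 34915 = -419015/12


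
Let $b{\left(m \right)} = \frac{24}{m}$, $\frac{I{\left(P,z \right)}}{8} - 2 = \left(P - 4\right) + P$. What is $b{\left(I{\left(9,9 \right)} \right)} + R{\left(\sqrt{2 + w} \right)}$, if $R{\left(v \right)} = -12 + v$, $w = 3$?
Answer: $- \frac{189}{16} + \sqrt{5} \approx -9.5764$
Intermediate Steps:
$I{\left(P,z \right)} = -16 + 16 P$ ($I{\left(P,z \right)} = 16 + 8 \left(\left(P - 4\right) + P\right) = 16 + 8 \left(\left(-4 + P\right) + P\right) = 16 + 8 \left(-4 + 2 P\right) = 16 + \left(-32 + 16 P\right) = -16 + 16 P$)
$b{\left(I{\left(9,9 \right)} \right)} + R{\left(\sqrt{2 + w} \right)} = \frac{24}{-16 + 16 \cdot 9} - \left(12 - \sqrt{2 + 3}\right) = \frac{24}{-16 + 144} - \left(12 - \sqrt{5}\right) = \frac{24}{128} - \left(12 - \sqrt{5}\right) = 24 \cdot \frac{1}{128} - \left(12 - \sqrt{5}\right) = \frac{3}{16} - \left(12 - \sqrt{5}\right) = - \frac{189}{16} + \sqrt{5}$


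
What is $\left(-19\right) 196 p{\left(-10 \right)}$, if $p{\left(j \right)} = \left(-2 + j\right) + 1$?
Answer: $40964$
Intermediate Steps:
$p{\left(j \right)} = -1 + j$
$\left(-19\right) 196 p{\left(-10 \right)} = \left(-19\right) 196 \left(-1 - 10\right) = \left(-3724\right) \left(-11\right) = 40964$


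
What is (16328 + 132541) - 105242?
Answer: 43627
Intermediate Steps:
(16328 + 132541) - 105242 = 148869 - 105242 = 43627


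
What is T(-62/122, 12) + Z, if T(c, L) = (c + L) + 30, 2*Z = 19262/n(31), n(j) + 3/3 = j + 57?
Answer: 807688/5307 ≈ 152.19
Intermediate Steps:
n(j) = 56 + j (n(j) = -1 + (j + 57) = -1 + (57 + j) = 56 + j)
Z = 9631/87 (Z = (19262/(56 + 31))/2 = (19262/87)/2 = (19262*(1/87))/2 = (½)*(19262/87) = 9631/87 ≈ 110.70)
T(c, L) = 30 + L + c (T(c, L) = (L + c) + 30 = 30 + L + c)
T(-62/122, 12) + Z = (30 + 12 - 62/122) + 9631/87 = (30 + 12 - 62*1/122) + 9631/87 = (30 + 12 - 31/61) + 9631/87 = 2531/61 + 9631/87 = 807688/5307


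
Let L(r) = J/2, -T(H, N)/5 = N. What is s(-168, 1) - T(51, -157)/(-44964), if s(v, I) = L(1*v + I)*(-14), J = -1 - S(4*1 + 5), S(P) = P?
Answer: 3148265/44964 ≈ 70.017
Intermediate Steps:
T(H, N) = -5*N
J = -10 (J = -1 - (4*1 + 5) = -1 - (4 + 5) = -1 - 1*9 = -1 - 9 = -10)
L(r) = -5 (L(r) = -10/2 = -10*½ = -5)
s(v, I) = 70 (s(v, I) = -5*(-14) = 70)
s(-168, 1) - T(51, -157)/(-44964) = 70 - (-5*(-157))/(-44964) = 70 - 785*(-1)/44964 = 70 - 1*(-785/44964) = 70 + 785/44964 = 3148265/44964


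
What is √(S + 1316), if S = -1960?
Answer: 2*I*√161 ≈ 25.377*I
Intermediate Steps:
√(S + 1316) = √(-1960 + 1316) = √(-644) = 2*I*√161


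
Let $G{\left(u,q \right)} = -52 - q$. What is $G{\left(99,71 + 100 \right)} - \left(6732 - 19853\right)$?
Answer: $12898$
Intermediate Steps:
$G{\left(99,71 + 100 \right)} - \left(6732 - 19853\right) = \left(-52 - \left(71 + 100\right)\right) - \left(6732 - 19853\right) = \left(-52 - 171\right) - \left(6732 - 19853\right) = \left(-52 - 171\right) - -13121 = -223 + 13121 = 12898$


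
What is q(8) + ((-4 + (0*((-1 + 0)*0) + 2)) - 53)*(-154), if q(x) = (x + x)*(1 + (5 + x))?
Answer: 8694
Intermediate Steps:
q(x) = 2*x*(6 + x) (q(x) = (2*x)*(6 + x) = 2*x*(6 + x))
q(8) + ((-4 + (0*((-1 + 0)*0) + 2)) - 53)*(-154) = 2*8*(6 + 8) + ((-4 + (0*((-1 + 0)*0) + 2)) - 53)*(-154) = 2*8*14 + ((-4 + (0*(-1*0) + 2)) - 53)*(-154) = 224 + ((-4 + (0*0 + 2)) - 53)*(-154) = 224 + ((-4 + (0 + 2)) - 53)*(-154) = 224 + ((-4 + 2) - 53)*(-154) = 224 + (-2 - 53)*(-154) = 224 - 55*(-154) = 224 + 8470 = 8694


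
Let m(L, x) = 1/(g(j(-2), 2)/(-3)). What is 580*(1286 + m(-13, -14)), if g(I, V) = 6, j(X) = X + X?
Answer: 745590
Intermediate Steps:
j(X) = 2*X
m(L, x) = -½ (m(L, x) = 1/(6/(-3)) = 1/(6*(-⅓)) = 1/(-2) = -½)
580*(1286 + m(-13, -14)) = 580*(1286 - ½) = 580*(2571/2) = 745590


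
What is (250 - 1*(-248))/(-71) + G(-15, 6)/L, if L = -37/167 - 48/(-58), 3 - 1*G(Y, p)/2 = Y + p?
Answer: 6790842/208385 ≈ 32.588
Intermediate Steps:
G(Y, p) = 6 - 2*Y - 2*p (G(Y, p) = 6 - 2*(Y + p) = 6 + (-2*Y - 2*p) = 6 - 2*Y - 2*p)
L = 2935/4843 (L = -37*1/167 - 48*(-1/58) = -37/167 + 24/29 = 2935/4843 ≈ 0.60603)
(250 - 1*(-248))/(-71) + G(-15, 6)/L = (250 - 1*(-248))/(-71) + (6 - 2*(-15) - 2*6)/(2935/4843) = (250 + 248)*(-1/71) + (6 + 30 - 12)*(4843/2935) = 498*(-1/71) + 24*(4843/2935) = -498/71 + 116232/2935 = 6790842/208385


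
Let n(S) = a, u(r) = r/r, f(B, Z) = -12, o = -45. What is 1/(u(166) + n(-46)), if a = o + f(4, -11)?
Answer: -1/56 ≈ -0.017857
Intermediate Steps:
u(r) = 1
a = -57 (a = -45 - 12 = -57)
n(S) = -57
1/(u(166) + n(-46)) = 1/(1 - 57) = 1/(-56) = -1/56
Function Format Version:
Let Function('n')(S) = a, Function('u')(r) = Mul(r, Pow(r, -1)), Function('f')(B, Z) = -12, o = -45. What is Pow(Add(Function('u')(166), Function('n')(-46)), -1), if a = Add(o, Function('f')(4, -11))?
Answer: Rational(-1, 56) ≈ -0.017857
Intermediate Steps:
Function('u')(r) = 1
a = -57 (a = Add(-45, -12) = -57)
Function('n')(S) = -57
Pow(Add(Function('u')(166), Function('n')(-46)), -1) = Pow(Add(1, -57), -1) = Pow(-56, -1) = Rational(-1, 56)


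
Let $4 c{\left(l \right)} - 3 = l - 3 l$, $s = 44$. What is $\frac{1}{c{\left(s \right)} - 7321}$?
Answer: $- \frac{4}{29369} \approx -0.0001362$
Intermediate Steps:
$c{\left(l \right)} = \frac{3}{4} - \frac{l}{2}$ ($c{\left(l \right)} = \frac{3}{4} + \frac{l - 3 l}{4} = \frac{3}{4} + \frac{\left(-2\right) l}{4} = \frac{3}{4} - \frac{l}{2}$)
$\frac{1}{c{\left(s \right)} - 7321} = \frac{1}{\left(\frac{3}{4} - 22\right) - 7321} = \frac{1}{- \frac{85}{4} - 7321} = \frac{1}{- \frac{29369}{4}} = - \frac{4}{29369}$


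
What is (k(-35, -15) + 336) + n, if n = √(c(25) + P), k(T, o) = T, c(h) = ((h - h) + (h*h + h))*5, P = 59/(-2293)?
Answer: 301 + √17087873963/2293 ≈ 358.01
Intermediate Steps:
P = -59/2293 (P = 59*(-1/2293) = -59/2293 ≈ -0.025730)
c(h) = 5*h + 5*h² (c(h) = (0 + (h² + h))*5 = (0 + (h + h²))*5 = (h + h²)*5 = 5*h + 5*h²)
n = √17087873963/2293 (n = √(5*25*(1 + 25) - 59/2293) = √(5*25*26 - 59/2293) = √(3250 - 59/2293) = √(7452191/2293) = √17087873963/2293 ≈ 57.009)
(k(-35, -15) + 336) + n = (-35 + 336) + √17087873963/2293 = 301 + √17087873963/2293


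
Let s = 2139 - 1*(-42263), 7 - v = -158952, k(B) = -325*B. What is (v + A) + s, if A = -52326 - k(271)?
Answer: 239110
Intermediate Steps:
v = 158959 (v = 7 - 1*(-158952) = 7 + 158952 = 158959)
A = 35749 (A = -52326 - (-325)*271 = -52326 - 1*(-88075) = -52326 + 88075 = 35749)
s = 44402 (s = 2139 + 42263 = 44402)
(v + A) + s = (158959 + 35749) + 44402 = 194708 + 44402 = 239110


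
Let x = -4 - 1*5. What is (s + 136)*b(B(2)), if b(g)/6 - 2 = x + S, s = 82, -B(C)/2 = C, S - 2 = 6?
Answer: 1308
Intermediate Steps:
S = 8 (S = 2 + 6 = 8)
x = -9 (x = -4 - 5 = -9)
B(C) = -2*C
b(g) = 6 (b(g) = 12 + 6*(-9 + 8) = 12 + 6*(-1) = 12 - 6 = 6)
(s + 136)*b(B(2)) = (82 + 136)*6 = 218*6 = 1308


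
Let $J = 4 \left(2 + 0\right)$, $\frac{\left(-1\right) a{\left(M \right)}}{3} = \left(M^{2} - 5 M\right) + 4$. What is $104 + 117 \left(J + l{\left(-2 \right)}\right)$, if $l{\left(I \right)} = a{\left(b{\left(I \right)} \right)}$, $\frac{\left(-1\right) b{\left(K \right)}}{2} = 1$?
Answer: $-5278$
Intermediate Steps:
$b{\left(K \right)} = -2$ ($b{\left(K \right)} = \left(-2\right) 1 = -2$)
$a{\left(M \right)} = -12 - 3 M^{2} + 15 M$ ($a{\left(M \right)} = - 3 \left(\left(M^{2} - 5 M\right) + 4\right) = - 3 \left(4 + M^{2} - 5 M\right) = -12 - 3 M^{2} + 15 M$)
$J = 8$ ($J = 4 \cdot 2 = 8$)
$l{\left(I \right)} = -54$ ($l{\left(I \right)} = -12 - 3 \left(-2\right)^{2} + 15 \left(-2\right) = -12 - 12 - 30 = -54$)
$104 + 117 \left(J + l{\left(-2 \right)}\right) = 104 + 117 \left(8 - 54\right) = 104 + 117 \left(-46\right) = 104 - 5382 = -5278$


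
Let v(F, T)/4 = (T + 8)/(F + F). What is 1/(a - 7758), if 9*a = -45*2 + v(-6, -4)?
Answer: -27/209740 ≈ -0.00012873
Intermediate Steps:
v(F, T) = 2*(8 + T)/F (v(F, T) = 4*((T + 8)/(F + F)) = 4*((8 + T)/((2*F))) = 4*((8 + T)*(1/(2*F))) = 4*((8 + T)/(2*F)) = 2*(8 + T)/F)
a = -274/27 (a = (-45*2 + 2*(8 - 4)/(-6))/9 = (-90 + 2*(-⅙)*4)/9 = (-90 - 4/3)/9 = (⅑)*(-274/3) = -274/27 ≈ -10.148)
1/(a - 7758) = 1/(-274/27 - 7758) = 1/(-209740/27) = -27/209740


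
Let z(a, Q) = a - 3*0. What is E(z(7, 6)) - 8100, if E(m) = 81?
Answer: -8019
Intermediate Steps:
z(a, Q) = a (z(a, Q) = a + 0 = a)
E(z(7, 6)) - 8100 = 81 - 8100 = -8019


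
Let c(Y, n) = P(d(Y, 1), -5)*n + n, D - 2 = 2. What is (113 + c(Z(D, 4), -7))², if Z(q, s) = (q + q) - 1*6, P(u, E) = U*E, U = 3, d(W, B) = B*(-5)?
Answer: 44521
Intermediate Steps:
d(W, B) = -5*B
D = 4 (D = 2 + 2 = 4)
P(u, E) = 3*E
Z(q, s) = -6 + 2*q (Z(q, s) = 2*q - 6 = -6 + 2*q)
c(Y, n) = -14*n (c(Y, n) = (3*(-5))*n + n = -15*n + n = -14*n)
(113 + c(Z(D, 4), -7))² = (113 - 14*(-7))² = (113 + 98)² = 211² = 44521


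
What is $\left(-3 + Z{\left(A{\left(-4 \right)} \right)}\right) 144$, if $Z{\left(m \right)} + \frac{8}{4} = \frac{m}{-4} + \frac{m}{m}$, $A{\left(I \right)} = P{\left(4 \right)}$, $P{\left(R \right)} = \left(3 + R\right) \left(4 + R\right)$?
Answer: $-2592$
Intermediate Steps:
$A{\left(I \right)} = 56$ ($A{\left(I \right)} = 12 + 4^{2} + 7 \cdot 4 = 12 + 16 + 28 = 56$)
$Z{\left(m \right)} = -1 - \frac{m}{4}$ ($Z{\left(m \right)} = -2 + \left(\frac{m}{-4} + \frac{m}{m}\right) = -2 + \left(m \left(- \frac{1}{4}\right) + 1\right) = -2 - \left(-1 + \frac{m}{4}\right) = -1 - \frac{m}{4}$)
$\left(-3 + Z{\left(A{\left(-4 \right)} \right)}\right) 144 = \left(-3 - 15\right) 144 = \left(-18\right) 144 = -2592$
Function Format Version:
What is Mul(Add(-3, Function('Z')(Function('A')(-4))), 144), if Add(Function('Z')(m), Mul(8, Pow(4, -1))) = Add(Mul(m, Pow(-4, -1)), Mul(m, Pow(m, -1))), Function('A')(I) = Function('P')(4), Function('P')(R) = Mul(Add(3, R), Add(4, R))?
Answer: -2592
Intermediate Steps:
Function('A')(I) = 56 (Function('A')(I) = Add(12, Pow(4, 2), Mul(7, 4)) = Add(12, 16, 28) = 56)
Function('Z')(m) = Add(-1, Mul(Rational(-1, 4), m)) (Function('Z')(m) = Add(-2, Add(Mul(m, Pow(-4, -1)), Mul(m, Pow(m, -1)))) = Add(-2, Add(Mul(m, Rational(-1, 4)), 1)) = Add(-2, Add(Mul(Rational(-1, 4), m), 1)) = Add(-2, Add(1, Mul(Rational(-1, 4), m))) = Add(-1, Mul(Rational(-1, 4), m)))
Mul(Add(-3, Function('Z')(Function('A')(-4))), 144) = Mul(Add(-3, Add(-1, Mul(Rational(-1, 4), 56))), 144) = Mul(Add(-3, Add(-1, -14)), 144) = Mul(Add(-3, -15), 144) = Mul(-18, 144) = -2592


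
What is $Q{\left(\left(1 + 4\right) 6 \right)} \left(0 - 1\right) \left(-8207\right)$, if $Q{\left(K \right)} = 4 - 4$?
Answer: $0$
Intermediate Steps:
$Q{\left(K \right)} = 0$
$Q{\left(\left(1 + 4\right) 6 \right)} \left(0 - 1\right) \left(-8207\right) = 0 \left(0 - 1\right) \left(-8207\right) = 0 \left(-1\right) \left(-8207\right) = 0 \left(-8207\right) = 0$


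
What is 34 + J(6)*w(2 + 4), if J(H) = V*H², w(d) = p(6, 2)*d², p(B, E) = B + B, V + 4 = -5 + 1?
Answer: -124382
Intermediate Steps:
V = -8 (V = -4 + (-5 + 1) = -4 - 4 = -8)
p(B, E) = 2*B
w(d) = 12*d² (w(d) = (2*6)*d² = 12*d²)
J(H) = -8*H²
34 + J(6)*w(2 + 4) = 34 + (-8*6²)*(12*(2 + 4)²) = 34 + (-8*36)*(12*6²) = 34 - 3456*36 = 34 - 288*432 = 34 - 124416 = -124382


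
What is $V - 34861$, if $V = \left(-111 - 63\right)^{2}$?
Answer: $-4585$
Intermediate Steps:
$V = 30276$ ($V = \left(-174\right)^{2} = 30276$)
$V - 34861 = 30276 - 34861 = -4585$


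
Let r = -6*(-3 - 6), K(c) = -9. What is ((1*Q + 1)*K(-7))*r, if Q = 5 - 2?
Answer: -1944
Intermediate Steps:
Q = 3
r = 54 (r = -6*(-9) = 54)
((1*Q + 1)*K(-7))*r = ((1*3 + 1)*(-9))*54 = ((3 + 1)*(-9))*54 = (4*(-9))*54 = -36*54 = -1944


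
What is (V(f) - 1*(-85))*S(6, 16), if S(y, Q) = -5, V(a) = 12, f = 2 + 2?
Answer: -485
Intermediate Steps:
f = 4
(V(f) - 1*(-85))*S(6, 16) = (12 - 1*(-85))*(-5) = (12 + 85)*(-5) = 97*(-5) = -485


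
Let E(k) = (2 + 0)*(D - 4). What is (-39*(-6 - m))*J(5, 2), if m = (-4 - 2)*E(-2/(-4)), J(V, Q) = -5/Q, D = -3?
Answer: -8775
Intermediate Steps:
E(k) = -14 (E(k) = (2 + 0)*(-3 - 4) = 2*(-7) = -14)
m = 84 (m = (-4 - 2)*(-14) = -6*(-14) = 84)
(-39*(-6 - m))*J(5, 2) = (-39*(-6 - 1*84))*(-5/2) = (-39*(-6 - 84))*(-5*½) = -39*(-90)*(-5/2) = 3510*(-5/2) = -8775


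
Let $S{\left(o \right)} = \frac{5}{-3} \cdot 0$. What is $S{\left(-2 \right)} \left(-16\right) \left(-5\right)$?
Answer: $0$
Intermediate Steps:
$S{\left(o \right)} = 0$ ($S{\left(o \right)} = 5 \left(- \frac{1}{3}\right) 0 = \left(- \frac{5}{3}\right) 0 = 0$)
$S{\left(-2 \right)} \left(-16\right) \left(-5\right) = 0 \left(-16\right) \left(-5\right) = 0 \left(-5\right) = 0$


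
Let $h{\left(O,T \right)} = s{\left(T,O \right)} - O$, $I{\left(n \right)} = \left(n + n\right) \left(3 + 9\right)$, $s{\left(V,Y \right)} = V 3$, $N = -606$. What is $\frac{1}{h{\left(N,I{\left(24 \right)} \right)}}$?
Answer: $\frac{1}{2334} \approx 0.00042845$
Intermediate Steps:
$s{\left(V,Y \right)} = 3 V$
$I{\left(n \right)} = 24 n$ ($I{\left(n \right)} = 2 n 12 = 24 n$)
$h{\left(O,T \right)} = - O + 3 T$ ($h{\left(O,T \right)} = 3 T - O = - O + 3 T$)
$\frac{1}{h{\left(N,I{\left(24 \right)} \right)}} = \frac{1}{\left(-1\right) \left(-606\right) + 3 \cdot 24 \cdot 24} = \frac{1}{606 + 3 \cdot 576} = \frac{1}{606 + 1728} = \frac{1}{2334}$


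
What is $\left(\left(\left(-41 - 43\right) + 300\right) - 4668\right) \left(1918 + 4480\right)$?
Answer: $-28483896$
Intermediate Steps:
$\left(\left(\left(-41 - 43\right) + 300\right) - 4668\right) \left(1918 + 4480\right) = \left(\left(-84 + 300\right) - 4668\right) 6398 = \left(216 - 4668\right) 6398 = \left(-4452\right) 6398 = -28483896$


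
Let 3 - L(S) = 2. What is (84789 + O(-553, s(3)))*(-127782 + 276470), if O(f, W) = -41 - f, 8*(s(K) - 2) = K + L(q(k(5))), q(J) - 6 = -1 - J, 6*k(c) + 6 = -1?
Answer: 12683235088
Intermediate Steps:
k(c) = -7/6 (k(c) = -1 + (⅙)*(-1) = -1 - ⅙ = -7/6)
q(J) = 5 - J (q(J) = 6 + (-1 - J) = 5 - J)
L(S) = 1 (L(S) = 3 - 1*2 = 3 - 2 = 1)
s(K) = 17/8 + K/8 (s(K) = 2 + (K + 1)/8 = 2 + (1 + K)/8 = 2 + (⅛ + K/8) = 17/8 + K/8)
(84789 + O(-553, s(3)))*(-127782 + 276470) = (84789 + (-41 - 1*(-553)))*(-127782 + 276470) = (84789 + (-41 + 553))*148688 = (84789 + 512)*148688 = 85301*148688 = 12683235088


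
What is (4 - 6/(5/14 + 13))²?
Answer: 440896/34969 ≈ 12.608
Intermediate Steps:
(4 - 6/(5/14 + 13))² = (4 - 6/(187/14))² = (4 + (14/187)*(-6))² = (4 - 84/187)² = (664/187)² = 440896/34969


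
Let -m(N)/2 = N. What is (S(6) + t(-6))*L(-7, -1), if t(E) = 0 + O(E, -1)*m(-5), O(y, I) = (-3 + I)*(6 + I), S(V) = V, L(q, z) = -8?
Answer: 1552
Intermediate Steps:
m(N) = -2*N
t(E) = -200 (t(E) = 0 + (-18 + (-1)**2 + 3*(-1))*(-2*(-5)) = 0 + (-18 + 1 - 3)*10 = 0 - 20*10 = 0 - 200 = -200)
(S(6) + t(-6))*L(-7, -1) = (6 - 200)*(-8) = -194*(-8) = 1552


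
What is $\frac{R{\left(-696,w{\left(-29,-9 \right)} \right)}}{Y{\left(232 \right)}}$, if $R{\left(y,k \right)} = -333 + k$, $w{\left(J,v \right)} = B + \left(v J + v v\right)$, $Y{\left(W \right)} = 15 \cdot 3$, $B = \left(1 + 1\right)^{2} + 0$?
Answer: $\frac{13}{45} \approx 0.28889$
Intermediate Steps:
$B = 4$ ($B = 2^{2} + 0 = 4 + 0 = 4$)
$Y{\left(W \right)} = 45$
$w{\left(J,v \right)} = 4 + v^{2} + J v$ ($w{\left(J,v \right)} = 4 + \left(v J + v v\right) = 4 + \left(J v + v^{2}\right) = 4 + \left(v^{2} + J v\right) = 4 + v^{2} + J v$)
$\frac{R{\left(-696,w{\left(-29,-9 \right)} \right)}}{Y{\left(232 \right)}} = \frac{-333 + \left(4 + \left(-9\right)^{2} - -261\right)}{45} = \left(-333 + \left(4 + 81 + 261\right)\right) \frac{1}{45} = \left(-333 + 346\right) \frac{1}{45} = 13 \cdot \frac{1}{45} = \frac{13}{45}$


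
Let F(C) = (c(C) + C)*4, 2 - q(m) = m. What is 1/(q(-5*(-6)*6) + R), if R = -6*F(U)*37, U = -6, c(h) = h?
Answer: 1/10478 ≈ 9.5438e-5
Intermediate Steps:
q(m) = 2 - m
F(C) = 8*C (F(C) = (C + C)*4 = (2*C)*4 = 8*C)
R = 10656 (R = -48*(-6)*37 = -6*(-48)*37 = 288*37 = 10656)
1/(q(-5*(-6)*6) + R) = 1/((2 - (-5*(-6))*6) + 10656) = 1/((2 - 30*6) + 10656) = 1/((2 - 1*180) + 10656) = 1/((2 - 180) + 10656) = 1/(-178 + 10656) = 1/10478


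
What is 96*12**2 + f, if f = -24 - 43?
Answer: 13757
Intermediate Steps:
f = -67
96*12**2 + f = 96*12**2 - 67 = 96*144 - 67 = 13824 - 67 = 13757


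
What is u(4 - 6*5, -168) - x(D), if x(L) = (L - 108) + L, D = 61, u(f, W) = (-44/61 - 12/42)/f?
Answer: -77499/5551 ≈ -13.961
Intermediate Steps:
u(f, W) = -430/(427*f) (u(f, W) = (-44*1/61 - 12*1/42)/f = (-44/61 - 2/7)/f = -430/(427*f))
x(L) = -108 + 2*L (x(L) = (-108 + L) + L = -108 + 2*L)
u(4 - 6*5, -168) - x(D) = -430/(427*(4 - 6*5)) - (-108 + 2*61) = -430/(427*(4 - 30)) - (-108 + 122) = -430/427/(-26) - 1*14 = -430/427*(-1/26) - 14 = 215/5551 - 14 = -77499/5551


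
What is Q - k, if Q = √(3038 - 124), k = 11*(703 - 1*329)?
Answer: -4114 + √2914 ≈ -4060.0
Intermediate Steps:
k = 4114 (k = 11*(703 - 329) = 11*374 = 4114)
Q = √2914 ≈ 53.981
Q - k = √2914 - 1*4114 = √2914 - 4114 = -4114 + √2914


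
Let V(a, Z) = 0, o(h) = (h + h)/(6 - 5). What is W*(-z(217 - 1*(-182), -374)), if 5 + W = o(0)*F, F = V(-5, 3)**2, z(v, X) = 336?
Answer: 1680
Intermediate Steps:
o(h) = 2*h (o(h) = (2*h)/1 = (2*h)*1 = 2*h)
F = 0 (F = 0**2 = 0)
W = -5 (W = -5 + (2*0)*0 = -5 + 0*0 = -5 + 0 = -5)
W*(-z(217 - 1*(-182), -374)) = -(-5)*336 = -5*(-336) = 1680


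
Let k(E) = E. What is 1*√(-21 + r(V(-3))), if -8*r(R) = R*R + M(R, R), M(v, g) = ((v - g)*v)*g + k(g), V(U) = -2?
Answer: I*√85/2 ≈ 4.6098*I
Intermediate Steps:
M(v, g) = g + g*v*(v - g) (M(v, g) = ((v - g)*v)*g + g = (v*(v - g))*g + g = g*v*(v - g) + g = g + g*v*(v - g))
r(R) = -R/8 - R²/8 (r(R) = -(R*R + R*(1 + R² - R*R))/8 = -(R² + R*(1 + R² - R²))/8 = -(R² + R*1)/8 = -(R² + R)/8 = -(R + R²)/8 = -R/8 - R²/8)
1*√(-21 + r(V(-3))) = 1*√(-21 + (⅛)*(-2)*(-1 - 1*(-2))) = 1*√(-21 + (⅛)*(-2)*(-1 + 2)) = 1*√(-21 + (⅛)*(-2)*1) = 1*√(-21 - ¼) = 1*√(-85/4) = 1*(I*√85/2) = I*√85/2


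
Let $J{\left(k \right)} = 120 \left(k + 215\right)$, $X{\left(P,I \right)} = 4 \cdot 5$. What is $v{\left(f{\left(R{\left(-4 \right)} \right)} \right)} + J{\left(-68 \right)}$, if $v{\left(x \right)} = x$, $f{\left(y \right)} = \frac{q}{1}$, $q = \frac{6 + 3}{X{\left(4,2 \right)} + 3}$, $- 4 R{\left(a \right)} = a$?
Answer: $\frac{405729}{23} \approx 17640.0$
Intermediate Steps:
$X{\left(P,I \right)} = 20$
$R{\left(a \right)} = - \frac{a}{4}$
$q = \frac{9}{23}$ ($q = \frac{6 + 3}{20 + 3} = \frac{9}{23} \approx 0.3913$)
$f{\left(y \right)} = \frac{9}{23}$ ($f{\left(y \right)} = \frac{9}{23 \cdot 1} = \frac{9}{23} \cdot 1 = \frac{9}{23}$)
$J{\left(k \right)} = 25800 + 120 k$ ($J{\left(k \right)} = 120 \left(215 + k\right) = 25800 + 120 k$)
$v{\left(f{\left(R{\left(-4 \right)} \right)} \right)} + J{\left(-68 \right)} = \frac{9}{23} + \left(25800 + 120 \left(-68\right)\right) = \frac{9}{23} + \left(25800 - 8160\right) = \frac{9}{23} + 17640 = \frac{405729}{23}$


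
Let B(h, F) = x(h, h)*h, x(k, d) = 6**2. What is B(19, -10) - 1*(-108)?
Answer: 792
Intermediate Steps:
x(k, d) = 36
B(h, F) = 36*h
B(19, -10) - 1*(-108) = 36*19 - 1*(-108) = 684 + 108 = 792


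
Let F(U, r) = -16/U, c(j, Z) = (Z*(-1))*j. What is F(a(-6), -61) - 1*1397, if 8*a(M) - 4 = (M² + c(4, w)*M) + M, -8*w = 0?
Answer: -23813/17 ≈ -1400.8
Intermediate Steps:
w = 0 (w = -⅛*0 = 0)
c(j, Z) = -Z*j (c(j, Z) = (-Z)*j = -Z*j)
a(M) = ½ + M/8 + M²/8 (a(M) = ½ + ((M² + (-1*0*4)*M) + M)/8 = ½ + ((M² + 0*M) + M)/8 = ½ + ((M² + 0) + M)/8 = ½ + (M² + M)/8 = ½ + (M + M²)/8 = ½ + (M/8 + M²/8) = ½ + M/8 + M²/8)
F(a(-6), -61) - 1*1397 = -16/(½ + (⅛)*(-6) + (⅛)*(-6)²) - 1*1397 = -16/(½ - ¾ + (⅛)*36) - 1397 = -16/(½ - ¾ + 9/2) - 1397 = -16/17/4 - 1397 = -16*4/17 - 1397 = -64/17 - 1397 = -23813/17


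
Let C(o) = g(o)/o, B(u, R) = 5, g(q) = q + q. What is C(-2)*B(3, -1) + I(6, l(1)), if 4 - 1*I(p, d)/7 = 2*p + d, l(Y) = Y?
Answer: -53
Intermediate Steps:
g(q) = 2*q
I(p, d) = 28 - 14*p - 7*d (I(p, d) = 28 - 7*(2*p + d) = 28 - 7*(d + 2*p) = 28 + (-14*p - 7*d) = 28 - 14*p - 7*d)
C(o) = 2 (C(o) = (2*o)/o = 2)
C(-2)*B(3, -1) + I(6, l(1)) = 2*5 + (28 - 14*6 - 7*1) = 10 + (28 - 84 - 7) = 10 - 63 = -53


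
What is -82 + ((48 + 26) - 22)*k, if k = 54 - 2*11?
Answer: 1582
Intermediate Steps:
k = 32 (k = 54 - 1*22 = 54 - 22 = 32)
-82 + ((48 + 26) - 22)*k = -82 + ((48 + 26) - 22)*32 = -82 + (74 - 22)*32 = -82 + 52*32 = -82 + 1664 = 1582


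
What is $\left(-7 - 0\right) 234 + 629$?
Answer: $-1009$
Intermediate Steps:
$\left(-7 - 0\right) 234 + 629 = \left(-7 + 0\right) 234 + 629 = \left(-7\right) 234 + 629 = -1638 + 629 = -1009$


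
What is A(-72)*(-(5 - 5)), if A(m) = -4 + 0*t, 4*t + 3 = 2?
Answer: 0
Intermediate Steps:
t = -¼ (t = -¾ + (¼)*2 = -¾ + ½ = -¼ ≈ -0.25000)
A(m) = -4 (A(m) = -4 + 0*(-¼) = -4 + 0 = -4)
A(-72)*(-(5 - 5)) = -(-4)*(5 - 5) = -(-4)*0 = -4*0 = 0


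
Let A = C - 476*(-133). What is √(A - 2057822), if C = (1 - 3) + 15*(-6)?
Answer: I*√1994606 ≈ 1412.3*I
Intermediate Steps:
C = -92 (C = -2 - 90 = -92)
A = 63216 (A = -92 - 476*(-133) = -92 + 63308 = 63216)
√(A - 2057822) = √(63216 - 2057822) = √(-1994606) = I*√1994606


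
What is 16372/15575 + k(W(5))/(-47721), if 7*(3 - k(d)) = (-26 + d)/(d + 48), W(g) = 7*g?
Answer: 3087764926/2937625225 ≈ 1.0511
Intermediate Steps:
k(d) = 3 - (-26 + d)/(7*(48 + d)) (k(d) = 3 - (-26 + d)/(7*(d + 48)) = 3 - (-26 + d)/(7*(48 + d)))
16372/15575 + k(W(5))/(-47721) = 16372/15575 + (2*(517 + 10*(7*5))/(7*(48 + 7*5)))/(-47721) = 16372*(1/15575) + (2*(517 + 10*35)/(7*(48 + 35)))*(-1/47721) = 16372/15575 + ((2/7)*(517 + 350)/83)*(-1/47721) = 16372/15575 + ((2/7)*(1/83)*867)*(-1/47721) = 16372/15575 + (1734/581)*(-1/47721) = 16372/15575 - 578/9241967 = 3087764926/2937625225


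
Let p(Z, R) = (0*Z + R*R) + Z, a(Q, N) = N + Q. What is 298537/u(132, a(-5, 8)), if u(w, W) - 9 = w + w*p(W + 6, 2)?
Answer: 298537/1857 ≈ 160.76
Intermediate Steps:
p(Z, R) = Z + R² (p(Z, R) = (0 + R²) + Z = R² + Z = Z + R²)
u(w, W) = 9 + w + w*(10 + W) (u(w, W) = 9 + (w + w*((W + 6) + 2²)) = 9 + (w + w*((6 + W) + 4)) = 9 + (w + w*(10 + W)) = 9 + w + w*(10 + W))
298537/u(132, a(-5, 8)) = 298537/(9 + 132 + 132*(10 + (8 - 5))) = 298537/(9 + 132 + 132*(10 + 3)) = 298537/(9 + 132 + 132*13) = 298537/(9 + 132 + 1716) = 298537/1857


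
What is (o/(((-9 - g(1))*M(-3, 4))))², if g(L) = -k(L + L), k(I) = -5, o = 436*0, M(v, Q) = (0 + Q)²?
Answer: 0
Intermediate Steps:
M(v, Q) = Q²
o = 0
g(L) = 5 (g(L) = -1*(-5) = 5)
(o/(((-9 - g(1))*M(-3, 4))))² = (0/(((-9 - 1*5)*4²)))² = (0/(((-9 - 5)*16)))² = (0/((-14*16)))² = (0/(-224))² = (0*(-1/224))² = 0² = 0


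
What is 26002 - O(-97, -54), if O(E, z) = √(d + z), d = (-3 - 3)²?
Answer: 26002 - 3*I*√2 ≈ 26002.0 - 4.2426*I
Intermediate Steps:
d = 36 (d = (-6)² = 36)
O(E, z) = √(36 + z)
26002 - O(-97, -54) = 26002 - √(36 - 54) = 26002 - √(-18) = 26002 - 3*I*√2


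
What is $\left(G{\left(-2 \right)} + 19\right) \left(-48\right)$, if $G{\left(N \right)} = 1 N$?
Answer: $-816$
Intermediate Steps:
$G{\left(N \right)} = N$
$\left(G{\left(-2 \right)} + 19\right) \left(-48\right) = \left(-2 + 19\right) \left(-48\right) = 17 \left(-48\right) = -816$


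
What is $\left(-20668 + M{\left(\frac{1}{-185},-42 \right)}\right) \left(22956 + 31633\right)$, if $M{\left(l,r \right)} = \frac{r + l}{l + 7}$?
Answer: $- \frac{1460373826007}{1294} \approx -1.1286 \cdot 10^{9}$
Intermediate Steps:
$M{\left(l,r \right)} = \frac{l + r}{7 + l}$
$\left(-20668 + M{\left(\frac{1}{-185},-42 \right)}\right) \left(22956 + 31633\right) = \left(-20668 + \frac{\frac{1}{-185} - 42}{7 + \frac{1}{-185}}\right) \left(22956 + 31633\right) = \left(-20668 + \frac{- \frac{1}{185} - 42}{7 - \frac{1}{185}}\right) 54589 = \left(-20668 + \frac{1}{\frac{1294}{185}} \left(- \frac{7771}{185}\right)\right) 54589 = \left(-20668 + \frac{185}{1294} \left(- \frac{7771}{185}\right)\right) 54589 = \left(-20668 - \frac{7771}{1294}\right) 54589 = \left(- \frac{26752163}{1294}\right) 54589 = - \frac{1460373826007}{1294}$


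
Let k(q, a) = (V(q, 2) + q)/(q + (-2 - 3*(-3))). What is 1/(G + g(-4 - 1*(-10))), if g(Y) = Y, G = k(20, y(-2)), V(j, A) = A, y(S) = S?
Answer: 27/184 ≈ 0.14674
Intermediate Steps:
k(q, a) = (2 + q)/(7 + q) (k(q, a) = (2 + q)/(q + (-2 - 3*(-3))) = (2 + q)/(q + (-2 + 9)) = (2 + q)/(q + 7) = (2 + q)/(7 + q))
G = 22/27 (G = (2 + 20)/(7 + 20) = 22/27 ≈ 0.81481)
1/(G + g(-4 - 1*(-10))) = 1/(22/27 + (-4 - 1*(-10))) = 1/(22/27 + (-4 + 10)) = 1/(22/27 + 6) = 1/(184/27) = 27/184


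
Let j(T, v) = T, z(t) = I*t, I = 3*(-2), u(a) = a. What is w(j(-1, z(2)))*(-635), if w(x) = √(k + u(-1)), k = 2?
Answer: -635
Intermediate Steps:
I = -6
z(t) = -6*t
w(x) = 1 (w(x) = √(2 - 1) = √1 = 1)
w(j(-1, z(2)))*(-635) = 1*(-635) = -635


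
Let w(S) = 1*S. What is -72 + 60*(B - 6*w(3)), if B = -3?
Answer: -1332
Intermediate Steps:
w(S) = S
-72 + 60*(B - 6*w(3)) = -72 + 60*(-3 - 6*3) = -72 + 60*(-3 - 18) = -72 + 60*(-21) = -72 - 1260 = -1332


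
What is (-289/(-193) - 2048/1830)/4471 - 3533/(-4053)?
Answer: 1606086912/1842297905 ≈ 0.87178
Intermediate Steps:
(-289/(-193) - 2048/1830)/4471 - 3533/(-4053) = (-289*(-1/193) - 2048*1/1830)*(1/4471) - 3533*(-1/4053) = (289/193 - 1024/915)*(1/4471) + 3533/4053 = (66803/176595)*(1/4471) + 3533/4053 = 66803/789556245 + 3533/4053 = 1606086912/1842297905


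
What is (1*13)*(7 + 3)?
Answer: 130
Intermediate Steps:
(1*13)*(7 + 3) = 13*10 = 130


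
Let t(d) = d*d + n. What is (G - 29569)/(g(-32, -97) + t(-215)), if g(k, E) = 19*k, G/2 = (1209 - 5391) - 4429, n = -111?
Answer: -46791/45506 ≈ -1.0282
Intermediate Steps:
t(d) = -111 + d**2 (t(d) = d*d - 111 = d**2 - 111 = -111 + d**2)
G = -17222 (G = 2*((1209 - 5391) - 4429) = 2*(-4182 - 4429) = 2*(-8611) = -17222)
(G - 29569)/(g(-32, -97) + t(-215)) = (-17222 - 29569)/(19*(-32) + (-111 + (-215)**2)) = -46791/(-608 + (-111 + 46225)) = -46791/(-608 + 46114) = -46791/45506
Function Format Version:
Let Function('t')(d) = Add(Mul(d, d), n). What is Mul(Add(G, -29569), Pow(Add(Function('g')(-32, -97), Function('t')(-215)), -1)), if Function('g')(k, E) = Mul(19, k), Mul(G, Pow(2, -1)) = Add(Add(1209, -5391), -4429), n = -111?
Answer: Rational(-46791, 45506) ≈ -1.0282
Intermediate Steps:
Function('t')(d) = Add(-111, Pow(d, 2)) (Function('t')(d) = Add(Mul(d, d), -111) = Add(Pow(d, 2), -111) = Add(-111, Pow(d, 2)))
G = -17222 (G = Mul(2, Add(Add(1209, -5391), -4429)) = Mul(2, Add(-4182, -4429)) = Mul(2, -8611) = -17222)
Mul(Add(G, -29569), Pow(Add(Function('g')(-32, -97), Function('t')(-215)), -1)) = Mul(Add(-17222, -29569), Pow(Add(Mul(19, -32), Add(-111, Pow(-215, 2))), -1)) = Mul(-46791, Pow(Add(-608, Add(-111, 46225)), -1)) = Mul(-46791, Pow(Add(-608, 46114), -1)) = Mul(-46791, Pow(45506, -1)) = Mul(-46791, Rational(1, 45506)) = Rational(-46791, 45506)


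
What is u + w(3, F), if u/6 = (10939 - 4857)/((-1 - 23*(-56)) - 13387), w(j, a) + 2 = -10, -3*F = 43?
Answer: -45423/3025 ≈ -15.016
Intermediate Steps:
F = -43/3 (F = -⅓*43 = -43/3 ≈ -14.333)
w(j, a) = -12 (w(j, a) = -2 - 10 = -12)
u = -9123/3025 (u = 6*((10939 - 4857)/((-1 - 23*(-56)) - 13387)) = 6*(6082/((-1 + 1288) - 13387)) = 6*(6082/(1287 - 13387)) = 6*(6082/(-12100)) = 6*(6082*(-1/12100)) = 6*(-3041/6050) = -9123/3025 ≈ -3.0159)
u + w(3, F) = -9123/3025 - 12 = -45423/3025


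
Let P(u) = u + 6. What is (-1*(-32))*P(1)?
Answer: 224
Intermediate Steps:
P(u) = 6 + u
(-1*(-32))*P(1) = (-1*(-32))*(6 + 1) = 32*7 = 224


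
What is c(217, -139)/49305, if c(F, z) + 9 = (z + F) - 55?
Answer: 14/49305 ≈ 0.00028395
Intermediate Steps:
c(F, z) = -64 + F + z (c(F, z) = -9 + ((z + F) - 55) = -9 + ((F + z) - 55) = -9 + (-55 + F + z) = -64 + F + z)
c(217, -139)/49305 = (-64 + 217 - 139)/49305 = 14*(1/49305) = 14/49305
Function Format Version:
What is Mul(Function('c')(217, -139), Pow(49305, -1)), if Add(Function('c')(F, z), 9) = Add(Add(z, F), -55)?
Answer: Rational(14, 49305) ≈ 0.00028395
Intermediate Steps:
Function('c')(F, z) = Add(-64, F, z) (Function('c')(F, z) = Add(-9, Add(Add(z, F), -55)) = Add(-9, Add(Add(F, z), -55)) = Add(-9, Add(-55, F, z)) = Add(-64, F, z))
Mul(Function('c')(217, -139), Pow(49305, -1)) = Mul(Add(-64, 217, -139), Pow(49305, -1)) = Mul(14, Rational(1, 49305)) = Rational(14, 49305)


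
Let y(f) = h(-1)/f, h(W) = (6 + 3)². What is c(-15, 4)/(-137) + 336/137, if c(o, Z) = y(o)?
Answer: 1707/685 ≈ 2.4920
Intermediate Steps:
h(W) = 81 (h(W) = 9² = 81)
y(f) = 81/f
c(o, Z) = 81/o
c(-15, 4)/(-137) + 336/137 = (81/(-15))/(-137) + 336/137 = (81*(-1/15))*(-1/137) + 336*(1/137) = -27/5*(-1/137) + 336/137 = 27/685 + 336/137 = 1707/685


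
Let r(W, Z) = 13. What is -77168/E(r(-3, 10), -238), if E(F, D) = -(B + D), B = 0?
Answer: -5512/17 ≈ -324.24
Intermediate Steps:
E(F, D) = -D (E(F, D) = -(0 + D) = -D)
-77168/E(r(-3, 10), -238) = -77168/((-1*(-238))) = -77168/238 = -77168*1/238 = -5512/17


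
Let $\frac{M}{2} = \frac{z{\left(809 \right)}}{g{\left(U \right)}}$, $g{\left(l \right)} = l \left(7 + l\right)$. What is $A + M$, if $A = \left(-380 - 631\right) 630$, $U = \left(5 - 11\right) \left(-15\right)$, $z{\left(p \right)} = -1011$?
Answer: $- \frac{926733487}{1455} \approx -6.3693 \cdot 10^{5}$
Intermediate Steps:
$U = 90$ ($U = \left(-6\right) \left(-15\right) = 90$)
$A = -636930$ ($A = \left(-1011\right) 630 = -636930$)
$M = - \frac{337}{1455}$ ($M = 2 \left(- \frac{1011}{90 \left(7 + 90\right)}\right) = 2 \left(- \frac{1011}{90 \cdot 97}\right) = 2 \left(- \frac{1011}{8730}\right) = 2 \left(\left(-1011\right) \frac{1}{8730}\right) = 2 \left(- \frac{337}{2910}\right) = - \frac{337}{1455} \approx -0.23162$)
$A + M = -636930 - \frac{337}{1455} = - \frac{926733487}{1455}$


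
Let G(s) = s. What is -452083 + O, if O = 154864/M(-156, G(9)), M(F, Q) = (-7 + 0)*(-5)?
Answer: -15668041/35 ≈ -4.4766e+5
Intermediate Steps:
M(F, Q) = 35 (M(F, Q) = -7*(-5) = 35)
O = 154864/35 ≈ 4424.7
-452083 + O = -452083 + 154864/35 = -15668041/35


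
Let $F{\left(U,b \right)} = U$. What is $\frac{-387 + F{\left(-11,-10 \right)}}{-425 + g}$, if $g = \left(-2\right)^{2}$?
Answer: $\frac{398}{421} \approx 0.94537$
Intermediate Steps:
$g = 4$
$\frac{-387 + F{\left(-11,-10 \right)}}{-425 + g} = \frac{-387 - 11}{-425 + 4} = - \frac{398}{-421} = \left(-398\right) \left(- \frac{1}{421}\right) = \frac{398}{421}$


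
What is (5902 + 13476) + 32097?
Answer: 51475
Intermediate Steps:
(5902 + 13476) + 32097 = 19378 + 32097 = 51475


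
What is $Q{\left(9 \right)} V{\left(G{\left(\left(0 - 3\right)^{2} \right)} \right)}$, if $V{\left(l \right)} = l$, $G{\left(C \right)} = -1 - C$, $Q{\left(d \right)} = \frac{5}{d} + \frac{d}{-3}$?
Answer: $\frac{220}{9} \approx 24.444$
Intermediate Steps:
$Q{\left(d \right)} = \frac{5}{d} - \frac{d}{3}$ ($Q{\left(d \right)} = \frac{5}{d} + d \left(- \frac{1}{3}\right) = \frac{5}{d} - \frac{d}{3}$)
$Q{\left(9 \right)} V{\left(G{\left(\left(0 - 3\right)^{2} \right)} \right)} = \left(\frac{5}{9} - 3\right) \left(-1 - \left(0 - 3\right)^{2}\right) = \left(5 \cdot \frac{1}{9} - 3\right) \left(-1 - \left(-3\right)^{2}\right) = \left(\frac{5}{9} - 3\right) \left(-1 - 9\right) = - \frac{22 \left(-1 - 9\right)}{9} = \left(- \frac{22}{9}\right) \left(-10\right) = \frac{220}{9}$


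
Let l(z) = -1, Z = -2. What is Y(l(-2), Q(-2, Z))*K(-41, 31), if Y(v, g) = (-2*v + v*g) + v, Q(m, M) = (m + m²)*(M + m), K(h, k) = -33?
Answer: -297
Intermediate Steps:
Q(m, M) = (M + m)*(m + m²)
Y(v, g) = -v + g*v (Y(v, g) = (-2*v + g*v) + v = -v + g*v)
Y(l(-2), Q(-2, Z))*K(-41, 31) = -(-1 - 2*(-2 - 2 + (-2)² - 2*(-2)))*(-33) = -(-1 - 2*(-2 - 2 + 4 + 4))*(-33) = -(-1 - 2*4)*(-33) = -(-1 - 8)*(-33) = -1*(-9)*(-33) = 9*(-33) = -297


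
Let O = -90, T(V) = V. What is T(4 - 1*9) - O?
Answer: 85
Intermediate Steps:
T(4 - 1*9) - O = (4 - 1*9) - 1*(-90) = (4 - 9) + 90 = -5 + 90 = 85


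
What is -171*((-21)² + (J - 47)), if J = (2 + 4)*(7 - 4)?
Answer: -70452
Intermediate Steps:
J = 18 (J = 6*3 = 18)
-171*((-21)² + (J - 47)) = -171*((-21)² + (18 - 47)) = -171*(441 - 29) = -171*412 = -70452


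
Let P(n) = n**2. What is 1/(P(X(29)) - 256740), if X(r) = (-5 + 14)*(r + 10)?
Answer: -1/133539 ≈ -7.4885e-6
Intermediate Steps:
X(r) = 90 + 9*r (X(r) = 9*(10 + r) = 90 + 9*r)
1/(P(X(29)) - 256740) = 1/((90 + 9*29)**2 - 256740) = 1/((90 + 261)**2 - 256740) = 1/(351**2 - 256740) = 1/(123201 - 256740) = 1/(-133539) = -1/133539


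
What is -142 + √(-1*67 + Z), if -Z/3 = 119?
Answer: -142 + 2*I*√106 ≈ -142.0 + 20.591*I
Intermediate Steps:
Z = -357 (Z = -3*119 = -357)
-142 + √(-1*67 + Z) = -142 + √(-1*67 - 357) = -142 + √(-67 - 357) = -142 + √(-424) = -142 + 2*I*√106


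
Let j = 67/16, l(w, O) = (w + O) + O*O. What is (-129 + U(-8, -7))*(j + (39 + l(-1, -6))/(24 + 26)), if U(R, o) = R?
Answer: -304003/400 ≈ -760.01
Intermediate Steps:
l(w, O) = O + w + O**2 (l(w, O) = (O + w) + O**2 = O + w + O**2)
j = 67/16 (j = 67*(1/16) = 67/16 ≈ 4.1875)
(-129 + U(-8, -7))*(j + (39 + l(-1, -6))/(24 + 26)) = (-129 - 8)*(67/16 + (39 + (-6 - 1 + (-6)**2))/(24 + 26)) = -137*(67/16 + (39 + (-6 - 1 + 36))/50) = -137*(67/16 + (39 + 29)*(1/50)) = -137*(67/16 + 68*(1/50)) = -137*(67/16 + 34/25) = -137*2219/400 = -304003/400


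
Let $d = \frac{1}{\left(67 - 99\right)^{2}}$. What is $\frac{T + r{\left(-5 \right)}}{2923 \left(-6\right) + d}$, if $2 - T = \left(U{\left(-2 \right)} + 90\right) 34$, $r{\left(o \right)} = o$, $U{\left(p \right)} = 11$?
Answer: $\frac{3519488}{17958911} \approx 0.19597$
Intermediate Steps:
$T = -3432$ ($T = 2 - \left(11 + 90\right) 34 = 2 - 101 \cdot 34 = 2 - 3434 = -3432$)
$d = \frac{1}{1024}$ ($d = \frac{1}{\left(-32\right)^{2}} = \frac{1}{1024} \approx 0.00097656$)
$\frac{T + r{\left(-5 \right)}}{2923 \left(-6\right) + d} = \frac{-3432 - 5}{2923 \left(-6\right) + \frac{1}{1024}} = - \frac{3437}{-17538 + \frac{1}{1024}} = - \frac{3437}{- \frac{17958911}{1024}} = \left(-3437\right) \left(- \frac{1024}{17958911}\right) = \frac{3519488}{17958911}$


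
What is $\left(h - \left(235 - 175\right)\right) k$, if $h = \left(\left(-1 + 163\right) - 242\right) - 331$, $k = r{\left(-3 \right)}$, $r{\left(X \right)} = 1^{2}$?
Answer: $-471$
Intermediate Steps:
$r{\left(X \right)} = 1$
$k = 1$
$h = -411$ ($h = \left(162 - 242\right) - 331 = -80 - 331 = -411$)
$\left(h - \left(235 - 175\right)\right) k = \left(-411 - \left(235 - 175\right)\right) 1 = \left(-411 - 60\right) 1 = \left(-471\right) 1 = -471$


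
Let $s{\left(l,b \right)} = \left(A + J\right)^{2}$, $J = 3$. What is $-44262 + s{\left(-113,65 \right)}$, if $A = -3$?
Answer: $-44262$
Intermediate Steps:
$s{\left(l,b \right)} = 0$ ($s{\left(l,b \right)} = \left(-3 + 3\right)^{2} = 0^{2} = 0$)
$-44262 + s{\left(-113,65 \right)} = -44262 + 0 = -44262$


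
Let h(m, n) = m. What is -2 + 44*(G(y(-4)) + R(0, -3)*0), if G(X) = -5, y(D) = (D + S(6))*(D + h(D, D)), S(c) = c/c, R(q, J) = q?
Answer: -222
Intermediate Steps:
S(c) = 1
y(D) = 2*D*(1 + D) (y(D) = (D + 1)*(D + D) = (1 + D)*(2*D) = 2*D*(1 + D))
-2 + 44*(G(y(-4)) + R(0, -3)*0) = -2 + 44*(-5 + 0*0) = -2 + 44*(-5 + 0) = -2 + 44*(-5) = -2 - 220 = -222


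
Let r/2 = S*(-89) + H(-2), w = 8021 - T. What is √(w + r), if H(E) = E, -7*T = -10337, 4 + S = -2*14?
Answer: √599578/7 ≈ 110.62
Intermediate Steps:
S = -32 (S = -4 - 2*14 = -4 - 28 = -32)
T = 10337/7 (T = -⅐*(-10337) = 10337/7 ≈ 1476.7)
w = 45810/7 (w = 8021 - 1*10337/7 = 8021 - 10337/7 = 45810/7 ≈ 6544.3)
r = 5692 (r = 2*(-32*(-89) - 2) = 2*(2848 - 2) = 2*2846 = 5692)
√(w + r) = √(45810/7 + 5692) = √(85654/7) = √599578/7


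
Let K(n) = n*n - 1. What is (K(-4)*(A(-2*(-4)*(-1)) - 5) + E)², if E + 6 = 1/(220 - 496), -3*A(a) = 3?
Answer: 702091009/76176 ≈ 9216.7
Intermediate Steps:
K(n) = -1 + n² (K(n) = n² - 1 = -1 + n²)
A(a) = -1 (A(a) = -⅓*3 = -1)
E = -1657/276 (E = -6 + 1/(220 - 496) = -6 + 1/(-276) = -6 - 1/276 = -1657/276 ≈ -6.0036)
(K(-4)*(A(-2*(-4)*(-1)) - 5) + E)² = ((-1 + (-4)²)*(-1 - 5) - 1657/276)² = ((-1 + 16)*(-6) - 1657/276)² = (15*(-6) - 1657/276)² = (-90 - 1657/276)² = (-26497/276)² = 702091009/76176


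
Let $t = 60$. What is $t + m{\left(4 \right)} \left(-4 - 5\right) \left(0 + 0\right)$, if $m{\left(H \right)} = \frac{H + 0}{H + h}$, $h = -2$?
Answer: $60$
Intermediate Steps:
$m{\left(H \right)} = \frac{H}{-2 + H}$ ($m{\left(H \right)} = \frac{H + 0}{H - 2} = \frac{H}{-2 + H}$)
$t + m{\left(4 \right)} \left(-4 - 5\right) \left(0 + 0\right) = 60 + \frac{4}{-2 + 4} \left(-4 - 5\right) \left(0 + 0\right) = 60 + \frac{4}{2} \left(-4 - 5\right) 0 = 60 + 4 \cdot \frac{1}{2} \left(\left(-9\right) 0\right) = 60 + 2 \cdot 0 = 60 + 0 = 60$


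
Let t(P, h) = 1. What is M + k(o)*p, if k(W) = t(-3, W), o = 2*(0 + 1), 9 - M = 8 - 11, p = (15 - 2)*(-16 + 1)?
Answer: -183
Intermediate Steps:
p = -195 (p = 13*(-15) = -195)
M = 12 (M = 9 - (8 - 11) = 9 - 1*(-3) = 9 + 3 = 12)
o = 2 (o = 2*1 = 2)
k(W) = 1
M + k(o)*p = 12 + 1*(-195) = 12 - 195 = -183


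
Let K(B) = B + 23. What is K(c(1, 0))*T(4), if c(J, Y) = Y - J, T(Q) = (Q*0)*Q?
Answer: 0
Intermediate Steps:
T(Q) = 0 (T(Q) = 0*Q = 0)
K(B) = 23 + B
K(c(1, 0))*T(4) = (23 + (0 - 1*1))*0 = (23 + (0 - 1))*0 = (23 - 1)*0 = 22*0 = 0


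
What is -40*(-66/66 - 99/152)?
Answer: 1255/19 ≈ 66.053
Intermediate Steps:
-40*(-66/66 - 99/152) = -40*(-66*1/66 - 99*1/152) = -40*(-1 - 99/152) = -40*(-251/152) = 1255/19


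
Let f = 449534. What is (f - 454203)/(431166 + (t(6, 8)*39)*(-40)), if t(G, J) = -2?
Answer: -203/18882 ≈ -0.010751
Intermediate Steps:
(f - 454203)/(431166 + (t(6, 8)*39)*(-40)) = (449534 - 454203)/(431166 - 2*39*(-40)) = -4669/(431166 - 78*(-40)) = -4669/(431166 + 3120) = -4669/434286 = -4669*1/434286 = -203/18882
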